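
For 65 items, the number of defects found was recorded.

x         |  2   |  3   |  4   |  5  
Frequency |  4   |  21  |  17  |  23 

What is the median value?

Cumulative frequencies: 4, 25, 42, 65
n = 65, so the median is the value in position (n+1)/2 = 33.
Position 33 falls at value 4.

4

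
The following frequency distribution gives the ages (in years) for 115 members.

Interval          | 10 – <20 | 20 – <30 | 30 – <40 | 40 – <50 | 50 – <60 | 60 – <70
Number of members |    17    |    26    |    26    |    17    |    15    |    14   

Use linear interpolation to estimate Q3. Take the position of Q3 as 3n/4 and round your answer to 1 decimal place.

50.2

Cumulative frequencies: 17, 43, 69, 86, 101, 115
n = 115; position = 3n/4 = 86.25.
This falls in the class 50 – <60: L = 50, F = 86, f = 15, h = 10.
Upper quartile ≈ 50 + ((86.25 − 86) / 15) × 10 = 50.1667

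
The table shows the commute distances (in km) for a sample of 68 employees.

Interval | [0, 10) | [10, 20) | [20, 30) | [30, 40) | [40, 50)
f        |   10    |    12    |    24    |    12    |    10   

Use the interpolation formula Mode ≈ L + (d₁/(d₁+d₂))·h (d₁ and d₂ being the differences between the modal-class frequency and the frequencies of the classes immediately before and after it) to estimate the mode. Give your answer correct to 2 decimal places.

25.00

Modal class: [20, 30) (highest frequency 24).
d₁ = 24 − 12 = 12, d₂ = 24 − 12 = 12
Mode ≈ 20 + (12/(12+12)) × 10 = 20 + 5.0000 = 25.0000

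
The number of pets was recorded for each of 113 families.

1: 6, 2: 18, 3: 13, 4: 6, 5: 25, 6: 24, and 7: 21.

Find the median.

5

Cumulative frequencies: 6, 24, 37, 43, 68, 92, 113
n = 113, so the median is the value in position (n+1)/2 = 57.
Position 57 falls at value 5.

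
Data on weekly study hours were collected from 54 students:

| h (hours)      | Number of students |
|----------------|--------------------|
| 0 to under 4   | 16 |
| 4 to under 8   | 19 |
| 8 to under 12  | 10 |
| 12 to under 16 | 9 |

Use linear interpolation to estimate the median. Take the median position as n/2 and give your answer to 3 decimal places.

Cumulative frequencies: 16, 35, 45, 54
n = 54; position = n/2 = 27.
This falls in the class 4 to under 8: L = 4, F = 16, f = 19, h = 4.
Median ≈ 4 + ((27 − 16) / 19) × 4 = 6.3158

6.316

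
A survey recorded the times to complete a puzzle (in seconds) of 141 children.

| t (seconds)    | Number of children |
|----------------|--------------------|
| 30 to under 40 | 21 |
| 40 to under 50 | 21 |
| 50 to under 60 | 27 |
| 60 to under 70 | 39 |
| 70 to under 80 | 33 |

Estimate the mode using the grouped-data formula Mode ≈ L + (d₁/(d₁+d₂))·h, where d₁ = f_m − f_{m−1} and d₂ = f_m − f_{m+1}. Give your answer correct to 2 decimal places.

66.67

Modal class: 60 to under 70 (highest frequency 39).
d₁ = 39 − 27 = 12, d₂ = 39 − 33 = 6
Mode ≈ 60 + (12/(12+6)) × 10 = 60 + 6.6667 = 66.6667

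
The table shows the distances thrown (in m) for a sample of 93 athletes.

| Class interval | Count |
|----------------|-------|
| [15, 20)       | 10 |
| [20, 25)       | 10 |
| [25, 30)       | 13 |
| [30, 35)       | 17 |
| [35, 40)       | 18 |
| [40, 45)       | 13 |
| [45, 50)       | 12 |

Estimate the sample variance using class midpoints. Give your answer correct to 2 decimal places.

Midpoints: 17.5, 22.5, 27.5, 32.5, 37.5, 42.5, 47.5
n = 93, Σfm = 3107.5, mean = 33.4140
Σfm² = 111781.25
Σf(m − x̄)² = Σfm² − (Σfm)²/n = 111781.25 − 3107.5²/93 = 7947.3118
Sample variance = 7947.3118 / 92 = 86.3838

86.38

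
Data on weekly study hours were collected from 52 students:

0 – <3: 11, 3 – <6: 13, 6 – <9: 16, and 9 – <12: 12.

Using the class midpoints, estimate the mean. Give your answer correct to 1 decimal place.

6.2

Midpoints: 1.5, 4.5, 7.5, 10.5
Σfm = 11×1.5 + 13×4.5 + 16×7.5 + 12×10.5 = 321
n = Σf = 52
Mean = 321 / 52 = 6.1731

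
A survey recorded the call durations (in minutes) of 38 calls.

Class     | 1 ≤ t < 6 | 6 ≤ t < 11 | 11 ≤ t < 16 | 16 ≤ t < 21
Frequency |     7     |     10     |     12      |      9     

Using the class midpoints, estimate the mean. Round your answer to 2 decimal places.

Midpoints: 3.5, 8.5, 13.5, 18.5
Σfm = 7×3.5 + 10×8.5 + 12×13.5 + 9×18.5 = 438
n = Σf = 38
Mean = 438 / 38 = 11.5263

11.53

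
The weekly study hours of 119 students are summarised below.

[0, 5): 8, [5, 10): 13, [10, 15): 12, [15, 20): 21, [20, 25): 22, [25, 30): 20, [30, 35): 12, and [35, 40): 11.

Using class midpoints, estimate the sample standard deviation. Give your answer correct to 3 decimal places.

Midpoints: 2.5, 7.5, 12.5, 17.5, 22.5, 27.5, 32.5, 37.5
n = 119, Σfm = 2482.5, mean = 20.8613
Σfm² = 63493.75
Σf(m − x̄)² = Σfm² − (Σfm)²/n = 63493.75 − 2482.5²/119 = 11705.4622
Sample variance = 11705.4622 / 118 = 99.1988
Standard deviation = √99.1988 = 9.9599

9.960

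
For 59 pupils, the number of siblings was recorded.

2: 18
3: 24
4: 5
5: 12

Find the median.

3

Cumulative frequencies: 18, 42, 47, 59
n = 59, so the median is the value in position (n+1)/2 = 30.
Position 30 falls at value 3.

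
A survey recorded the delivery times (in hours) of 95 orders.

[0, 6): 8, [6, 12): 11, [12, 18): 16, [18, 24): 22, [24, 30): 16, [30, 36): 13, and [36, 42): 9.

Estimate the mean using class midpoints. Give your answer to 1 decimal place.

Midpoints: 3, 9, 15, 21, 27, 33, 39
Σfm = 8×3 + 11×9 + 16×15 + 22×21 + 16×27 + 13×33 + 9×39 = 2037
n = Σf = 95
Mean = 2037 / 95 = 21.4421

21.4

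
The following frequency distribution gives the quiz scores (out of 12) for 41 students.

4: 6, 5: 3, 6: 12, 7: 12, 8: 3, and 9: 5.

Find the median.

Cumulative frequencies: 6, 9, 21, 33, 36, 41
n = 41, so the median is the value in position (n+1)/2 = 21.
Position 21 falls at value 6.

6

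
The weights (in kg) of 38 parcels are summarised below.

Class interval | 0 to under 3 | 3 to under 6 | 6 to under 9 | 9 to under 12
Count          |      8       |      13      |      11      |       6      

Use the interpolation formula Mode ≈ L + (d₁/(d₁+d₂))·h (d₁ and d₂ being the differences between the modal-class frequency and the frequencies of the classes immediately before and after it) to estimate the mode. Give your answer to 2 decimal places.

5.14

Modal class: 3 to under 6 (highest frequency 13).
d₁ = 13 − 8 = 5, d₂ = 13 − 11 = 2
Mode ≈ 3 + (5/(5+2)) × 3 = 3 + 2.1429 = 5.1429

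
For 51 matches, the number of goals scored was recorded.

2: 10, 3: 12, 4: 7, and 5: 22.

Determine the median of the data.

4

Cumulative frequencies: 10, 22, 29, 51
n = 51, so the median is the value in position (n+1)/2 = 26.
Position 26 falls at value 4.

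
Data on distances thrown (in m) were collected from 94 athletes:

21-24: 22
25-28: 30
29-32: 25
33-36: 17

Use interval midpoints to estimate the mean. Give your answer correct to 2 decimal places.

Midpoints: 22.5, 26.5, 30.5, 34.5
Σfm = 22×22.5 + 30×26.5 + 25×30.5 + 17×34.5 = 2639
n = Σf = 94
Mean = 2639 / 94 = 28.0745

28.07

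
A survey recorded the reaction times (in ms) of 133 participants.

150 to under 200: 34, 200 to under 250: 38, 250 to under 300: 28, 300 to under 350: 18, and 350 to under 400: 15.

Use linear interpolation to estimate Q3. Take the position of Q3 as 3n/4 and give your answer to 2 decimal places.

Cumulative frequencies: 34, 72, 100, 118, 133
n = 133; position = 3n/4 = 99.75.
This falls in the class 250 to under 300: L = 250, F = 72, f = 28, h = 50.
Upper quartile ≈ 250 + ((99.75 − 72) / 28) × 50 = 299.5536

299.55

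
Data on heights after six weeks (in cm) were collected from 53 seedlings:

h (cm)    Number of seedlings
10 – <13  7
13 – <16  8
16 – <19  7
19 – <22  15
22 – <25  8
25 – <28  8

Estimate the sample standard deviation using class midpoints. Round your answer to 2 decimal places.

Midpoints: 11.5, 14.5, 17.5, 20.5, 23.5, 26.5
n = 53, Σfm = 1026.5, mean = 19.3679
Σfm² = 21091.25
Σf(m − x̄)² = Σfm² − (Σfm)²/n = 21091.25 − 1026.5²/53 = 1210.0755
Sample variance = 1210.0755 / 52 = 23.2707
Standard deviation = √23.2707 = 4.8240

4.82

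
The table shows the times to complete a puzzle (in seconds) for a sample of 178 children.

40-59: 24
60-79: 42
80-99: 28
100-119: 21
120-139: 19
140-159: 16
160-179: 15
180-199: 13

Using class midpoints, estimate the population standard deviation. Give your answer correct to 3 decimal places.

43.206

Midpoints: 49.5, 69.5, 89.5, 109.5, 129.5, 149.5, 169.5, 189.5
n = 178, Σfm = 18771, mean = 105.4551
Σfm² = 2311784.5
Σf(m − x̄)² = Σfm² − (Σfm)²/n = 2311784.5 − 18771²/178 = 332287.6404
Population variance = 332287.6404 / 178 = 1866.7845
Standard deviation = √1866.7845 = 43.2063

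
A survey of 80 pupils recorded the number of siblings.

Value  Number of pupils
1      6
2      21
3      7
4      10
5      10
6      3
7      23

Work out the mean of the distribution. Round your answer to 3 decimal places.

4.225

Values: 1, 2, 3, 4, 5, 6, 7
Σfx = 6×1 + 21×2 + 7×3 + 10×4 + 10×5 + 3×6 + 23×7 = 338
n = Σf = 80
Mean = 338 / 80 = 4.2250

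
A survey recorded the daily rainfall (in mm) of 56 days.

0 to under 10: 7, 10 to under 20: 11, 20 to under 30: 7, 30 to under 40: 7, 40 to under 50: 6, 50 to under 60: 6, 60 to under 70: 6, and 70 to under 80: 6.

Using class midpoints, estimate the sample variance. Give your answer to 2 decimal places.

531.30

Midpoints: 5, 15, 25, 35, 45, 55, 65, 75
n = 56, Σfm = 2060, mean = 36.7857
Σfm² = 105000
Σf(m − x̄)² = Σfm² − (Σfm)²/n = 105000 − 2060²/56 = 29221.4286
Sample variance = 29221.4286 / 55 = 531.2987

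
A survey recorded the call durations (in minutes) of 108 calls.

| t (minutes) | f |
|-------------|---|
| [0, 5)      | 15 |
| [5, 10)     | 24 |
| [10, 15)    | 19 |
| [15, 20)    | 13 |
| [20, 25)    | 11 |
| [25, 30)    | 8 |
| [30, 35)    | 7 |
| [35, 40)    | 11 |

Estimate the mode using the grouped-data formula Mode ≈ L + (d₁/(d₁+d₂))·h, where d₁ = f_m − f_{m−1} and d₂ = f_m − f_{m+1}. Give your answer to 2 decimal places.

Modal class: [5, 10) (highest frequency 24).
d₁ = 24 − 15 = 9, d₂ = 24 − 19 = 5
Mode ≈ 5 + (9/(9+5)) × 5 = 5 + 3.2143 = 8.2143

8.21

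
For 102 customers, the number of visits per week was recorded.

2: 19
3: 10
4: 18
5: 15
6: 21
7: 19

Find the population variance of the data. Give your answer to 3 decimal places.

3.072

Values: 2, 3, 4, 5, 6, 7
n = 102, Σfx = 474, mean = 4.6471
Σfx² = 2516
Σf(x − x̄)² = Σfx² − (Σfx)²/n = 2516 − 474²/102 = 313.2941
Population variance = 313.2941 / 102 = 3.0715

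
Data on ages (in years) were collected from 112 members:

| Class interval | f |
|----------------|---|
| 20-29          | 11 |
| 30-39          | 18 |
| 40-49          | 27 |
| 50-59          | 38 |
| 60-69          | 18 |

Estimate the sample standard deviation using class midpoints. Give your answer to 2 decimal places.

12.07

Midpoints: 24.5, 34.5, 44.5, 54.5, 64.5
n = 112, Σfm = 5324, mean = 47.5357
Σfm² = 269248
Σf(m − x̄)² = Σfm² − (Σfm)²/n = 269248 − 5324²/112 = 16167.8571
Sample variance = 16167.8571 / 111 = 145.6564
Standard deviation = √145.6564 = 12.0688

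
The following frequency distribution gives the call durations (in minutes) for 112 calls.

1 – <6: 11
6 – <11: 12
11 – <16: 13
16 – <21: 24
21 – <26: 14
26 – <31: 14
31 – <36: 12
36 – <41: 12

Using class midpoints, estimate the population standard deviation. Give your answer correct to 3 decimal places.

10.586

Midpoints: 3.5, 8.5, 13.5, 18.5, 23.5, 28.5, 33.5, 38.5
n = 112, Σfm = 2352, mean = 21.0000
Σfm² = 61942
Σf(m − x̄)² = Σfm² − (Σfm)²/n = 61942 − 2352²/112 = 12550.0000
Population variance = 12550.0000 / 112 = 112.0536
Standard deviation = √112.0536 = 10.5855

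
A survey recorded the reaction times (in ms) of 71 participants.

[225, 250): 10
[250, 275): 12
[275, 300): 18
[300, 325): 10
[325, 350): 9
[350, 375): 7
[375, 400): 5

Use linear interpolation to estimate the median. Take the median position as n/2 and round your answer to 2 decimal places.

293.75

Cumulative frequencies: 10, 22, 40, 50, 59, 66, 71
n = 71; position = n/2 = 35.5.
This falls in the class [275, 300): L = 275, F = 22, f = 18, h = 25.
Median ≈ 275 + ((35.5 − 22) / 18) × 25 = 293.7500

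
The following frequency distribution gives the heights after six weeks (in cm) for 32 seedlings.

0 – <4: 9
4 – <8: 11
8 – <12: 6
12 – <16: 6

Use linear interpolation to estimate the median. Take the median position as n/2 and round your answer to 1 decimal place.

Cumulative frequencies: 9, 20, 26, 32
n = 32; position = n/2 = 16.
This falls in the class 4 – <8: L = 4, F = 9, f = 11, h = 4.
Median ≈ 4 + ((16 − 9) / 11) × 4 = 6.5455

6.5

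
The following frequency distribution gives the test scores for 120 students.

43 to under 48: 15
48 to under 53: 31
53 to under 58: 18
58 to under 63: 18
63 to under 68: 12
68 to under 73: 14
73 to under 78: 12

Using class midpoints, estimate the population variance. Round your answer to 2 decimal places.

Midpoints: 45.5, 50.5, 55.5, 60.5, 65.5, 70.5, 75.5
n = 120, Σfm = 7015, mean = 58.4583
Σfm² = 420910
Σf(m − x̄)² = Σfm² − (Σfm)²/n = 420910 − 7015²/120 = 10824.7917
Population variance = 10824.7917 / 120 = 90.2066

90.21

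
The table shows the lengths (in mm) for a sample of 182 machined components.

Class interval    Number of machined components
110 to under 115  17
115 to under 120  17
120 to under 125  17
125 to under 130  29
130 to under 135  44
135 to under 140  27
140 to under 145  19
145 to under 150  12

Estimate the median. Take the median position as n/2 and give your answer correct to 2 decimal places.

Cumulative frequencies: 17, 34, 51, 80, 124, 151, 170, 182
n = 182; position = n/2 = 91.
This falls in the class 130 to under 135: L = 130, F = 80, f = 44, h = 5.
Median ≈ 130 + ((91 − 80) / 44) × 5 = 131.2500

131.25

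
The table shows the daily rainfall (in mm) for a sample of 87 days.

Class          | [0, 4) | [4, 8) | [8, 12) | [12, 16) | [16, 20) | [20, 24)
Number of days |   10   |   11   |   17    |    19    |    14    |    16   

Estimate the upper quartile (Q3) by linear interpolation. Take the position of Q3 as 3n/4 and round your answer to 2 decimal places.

18.36

Cumulative frequencies: 10, 21, 38, 57, 71, 87
n = 87; position = 3n/4 = 65.25.
This falls in the class [16, 20): L = 16, F = 57, f = 14, h = 4.
Upper quartile ≈ 16 + ((65.25 − 57) / 14) × 4 = 18.3571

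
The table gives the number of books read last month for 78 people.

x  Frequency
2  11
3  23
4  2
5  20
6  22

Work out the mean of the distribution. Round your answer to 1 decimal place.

4.2

Values: 2, 3, 4, 5, 6
Σfx = 11×2 + 23×3 + 2×4 + 20×5 + 22×6 = 331
n = Σf = 78
Mean = 331 / 78 = 4.2436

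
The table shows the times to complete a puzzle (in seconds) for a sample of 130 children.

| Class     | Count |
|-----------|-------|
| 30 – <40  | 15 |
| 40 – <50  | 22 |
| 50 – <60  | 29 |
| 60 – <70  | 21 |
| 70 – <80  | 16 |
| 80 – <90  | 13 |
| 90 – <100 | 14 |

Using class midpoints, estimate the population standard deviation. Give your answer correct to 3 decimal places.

18.337

Midpoints: 35, 45, 55, 65, 75, 85, 95
n = 130, Σfm = 8110, mean = 62.3846
Σfm² = 549650
Σf(m − x̄)² = Σfm² − (Σfm)²/n = 549650 − 8110²/130 = 43710.7692
Population variance = 43710.7692 / 130 = 336.2367
Standard deviation = √336.2367 = 18.3368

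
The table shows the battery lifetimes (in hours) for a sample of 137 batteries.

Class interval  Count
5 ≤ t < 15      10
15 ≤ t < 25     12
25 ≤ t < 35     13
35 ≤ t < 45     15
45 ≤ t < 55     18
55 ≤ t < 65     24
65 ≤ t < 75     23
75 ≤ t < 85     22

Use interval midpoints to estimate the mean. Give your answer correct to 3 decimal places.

Midpoints: 10, 20, 30, 40, 50, 60, 70, 80
Σfm = 10×10 + 12×20 + 13×30 + 15×40 + 18×50 + 24×60 + 23×70 + 22×80 = 7040
n = Σf = 137
Mean = 7040 / 137 = 51.3869

51.387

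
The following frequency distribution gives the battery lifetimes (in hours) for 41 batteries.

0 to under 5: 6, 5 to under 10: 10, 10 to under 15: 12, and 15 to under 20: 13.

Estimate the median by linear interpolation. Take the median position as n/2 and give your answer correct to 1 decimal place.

11.9

Cumulative frequencies: 6, 16, 28, 41
n = 41; position = n/2 = 20.5.
This falls in the class 10 to under 15: L = 10, F = 16, f = 12, h = 5.
Median ≈ 10 + ((20.5 − 16) / 12) × 5 = 11.8750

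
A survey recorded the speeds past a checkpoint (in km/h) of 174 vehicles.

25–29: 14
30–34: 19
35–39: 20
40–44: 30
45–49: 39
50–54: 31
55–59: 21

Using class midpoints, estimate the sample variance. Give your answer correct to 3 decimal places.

Midpoints: 27, 32, 37, 42, 47, 52, 57
n = 174, Σfm = 7628, mean = 43.8391
Σfm² = 348166
Σf(m − x̄)² = Σfm² − (Σfm)²/n = 348166 − 7628²/174 = 13761.4943
Sample variance = 13761.4943 / 173 = 79.5462

79.546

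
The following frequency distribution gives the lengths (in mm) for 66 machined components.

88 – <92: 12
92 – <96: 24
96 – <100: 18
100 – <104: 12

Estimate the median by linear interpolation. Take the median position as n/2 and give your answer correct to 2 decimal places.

95.50

Cumulative frequencies: 12, 36, 54, 66
n = 66; position = n/2 = 33.
This falls in the class 92 – <96: L = 92, F = 12, f = 24, h = 4.
Median ≈ 92 + ((33 − 12) / 24) × 4 = 95.5000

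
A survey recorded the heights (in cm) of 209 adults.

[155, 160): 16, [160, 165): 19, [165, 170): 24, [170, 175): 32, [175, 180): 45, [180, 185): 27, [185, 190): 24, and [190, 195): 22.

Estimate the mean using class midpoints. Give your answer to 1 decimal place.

Midpoints: 157.5, 162.5, 167.5, 172.5, 177.5, 182.5, 187.5, 192.5
Σfm = 16×157.5 + 19×162.5 + 24×167.5 + 32×172.5 + 45×177.5 + 27×182.5 + 24×187.5 + 22×192.5 = 36797.5
n = Σf = 209
Mean = 36797.5 / 209 = 176.0646

176.1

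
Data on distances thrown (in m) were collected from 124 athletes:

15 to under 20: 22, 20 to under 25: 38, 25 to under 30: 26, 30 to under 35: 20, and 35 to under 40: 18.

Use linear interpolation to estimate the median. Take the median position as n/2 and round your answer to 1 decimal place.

Cumulative frequencies: 22, 60, 86, 106, 124
n = 124; position = n/2 = 62.
This falls in the class 25 to under 30: L = 25, F = 60, f = 26, h = 5.
Median ≈ 25 + ((62 − 60) / 26) × 5 = 25.3846

25.4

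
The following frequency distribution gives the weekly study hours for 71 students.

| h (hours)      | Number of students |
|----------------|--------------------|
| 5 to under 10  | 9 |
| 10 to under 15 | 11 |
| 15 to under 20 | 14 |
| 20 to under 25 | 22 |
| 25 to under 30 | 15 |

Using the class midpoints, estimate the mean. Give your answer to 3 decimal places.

Midpoints: 7.5, 12.5, 17.5, 22.5, 27.5
Σfm = 9×7.5 + 11×12.5 + 14×17.5 + 22×22.5 + 15×27.5 = 1357.5
n = Σf = 71
Mean = 1357.5 / 71 = 19.1197

19.120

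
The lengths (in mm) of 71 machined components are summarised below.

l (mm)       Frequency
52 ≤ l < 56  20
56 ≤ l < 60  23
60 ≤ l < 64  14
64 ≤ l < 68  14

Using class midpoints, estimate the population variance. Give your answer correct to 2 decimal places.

18.75

Midpoints: 54, 58, 62, 66
n = 71, Σfm = 4206, mean = 59.2394
Σfm² = 250492
Σf(m − x̄)² = Σfm² − (Σfm)²/n = 250492 − 4206²/71 = 1330.9296
Population variance = 1330.9296 / 71 = 18.7455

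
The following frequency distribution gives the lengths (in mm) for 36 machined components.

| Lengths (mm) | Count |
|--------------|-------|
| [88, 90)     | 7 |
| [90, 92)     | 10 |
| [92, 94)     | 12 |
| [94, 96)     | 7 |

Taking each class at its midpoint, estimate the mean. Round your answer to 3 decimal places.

Midpoints: 89, 91, 93, 95
Σfm = 7×89 + 10×91 + 12×93 + 7×95 = 3314
n = Σf = 36
Mean = 3314 / 36 = 92.0556

92.056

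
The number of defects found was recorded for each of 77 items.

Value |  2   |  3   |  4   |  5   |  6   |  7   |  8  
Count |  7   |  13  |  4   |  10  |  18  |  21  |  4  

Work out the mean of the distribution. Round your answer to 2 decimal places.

5.27

Values: 2, 3, 4, 5, 6, 7, 8
Σfx = 7×2 + 13×3 + 4×4 + 10×5 + 18×6 + 21×7 + 4×8 = 406
n = Σf = 77
Mean = 406 / 77 = 5.2727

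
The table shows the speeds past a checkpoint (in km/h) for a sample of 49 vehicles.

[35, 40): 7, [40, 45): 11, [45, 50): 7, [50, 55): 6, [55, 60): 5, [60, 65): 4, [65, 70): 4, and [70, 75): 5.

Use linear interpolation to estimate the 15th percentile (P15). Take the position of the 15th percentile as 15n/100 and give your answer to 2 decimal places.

Cumulative frequencies: 7, 18, 25, 31, 36, 40, 44, 49
n = 49; position = 15n/100 = 7.35.
This falls in the class [40, 45): L = 40, F = 7, f = 11, h = 5.
15th percentile ≈ 40 + ((7.35 − 7) / 11) × 5 = 40.1591

40.16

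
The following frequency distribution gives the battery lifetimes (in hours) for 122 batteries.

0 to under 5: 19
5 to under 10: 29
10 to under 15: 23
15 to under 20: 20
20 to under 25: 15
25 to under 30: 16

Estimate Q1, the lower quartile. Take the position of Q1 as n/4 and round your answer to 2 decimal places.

Cumulative frequencies: 19, 48, 71, 91, 106, 122
n = 122; position = n/4 = 30.5.
This falls in the class 5 to under 10: L = 5, F = 19, f = 29, h = 5.
Lower quartile ≈ 5 + ((30.5 − 19) / 29) × 5 = 6.9828

6.98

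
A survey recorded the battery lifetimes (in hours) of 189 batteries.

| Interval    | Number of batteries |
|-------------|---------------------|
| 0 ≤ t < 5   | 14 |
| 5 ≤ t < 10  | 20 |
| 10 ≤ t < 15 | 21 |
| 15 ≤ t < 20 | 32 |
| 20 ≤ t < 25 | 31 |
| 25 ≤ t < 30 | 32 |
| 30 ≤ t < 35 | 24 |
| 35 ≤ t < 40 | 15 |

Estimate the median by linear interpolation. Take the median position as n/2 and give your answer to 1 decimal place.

Cumulative frequencies: 14, 34, 55, 87, 118, 150, 174, 189
n = 189; position = n/2 = 94.5.
This falls in the class 20 ≤ t < 25: L = 20, F = 87, f = 31, h = 5.
Median ≈ 20 + ((94.5 − 87) / 31) × 5 = 21.2097

21.2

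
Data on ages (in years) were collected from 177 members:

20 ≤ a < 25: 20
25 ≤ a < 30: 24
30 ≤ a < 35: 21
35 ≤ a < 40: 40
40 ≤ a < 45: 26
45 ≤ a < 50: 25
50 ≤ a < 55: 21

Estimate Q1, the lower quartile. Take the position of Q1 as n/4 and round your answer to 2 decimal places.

Cumulative frequencies: 20, 44, 65, 105, 131, 156, 177
n = 177; position = n/4 = 44.25.
This falls in the class 30 ≤ a < 35: L = 30, F = 44, f = 21, h = 5.
Lower quartile ≈ 30 + ((44.25 − 44) / 21) × 5 = 30.0595

30.06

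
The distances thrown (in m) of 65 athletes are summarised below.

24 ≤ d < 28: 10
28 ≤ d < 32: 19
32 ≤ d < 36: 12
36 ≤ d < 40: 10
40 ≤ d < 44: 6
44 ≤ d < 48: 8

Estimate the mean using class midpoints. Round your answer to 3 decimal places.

Midpoints: 26, 30, 34, 38, 42, 46
Σfm = 10×26 + 19×30 + 12×34 + 10×38 + 6×42 + 8×46 = 2238
n = Σf = 65
Mean = 2238 / 65 = 34.4308

34.431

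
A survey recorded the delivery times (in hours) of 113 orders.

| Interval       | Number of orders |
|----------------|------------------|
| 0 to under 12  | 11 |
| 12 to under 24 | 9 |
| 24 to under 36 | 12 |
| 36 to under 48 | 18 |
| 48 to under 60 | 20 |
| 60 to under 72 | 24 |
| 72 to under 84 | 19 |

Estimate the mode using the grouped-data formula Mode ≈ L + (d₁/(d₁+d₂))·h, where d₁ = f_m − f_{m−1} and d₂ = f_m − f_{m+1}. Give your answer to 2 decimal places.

Modal class: 60 to under 72 (highest frequency 24).
d₁ = 24 − 20 = 4, d₂ = 24 − 19 = 5
Mode ≈ 60 + (4/(4+5)) × 12 = 60 + 5.3333 = 65.3333

65.33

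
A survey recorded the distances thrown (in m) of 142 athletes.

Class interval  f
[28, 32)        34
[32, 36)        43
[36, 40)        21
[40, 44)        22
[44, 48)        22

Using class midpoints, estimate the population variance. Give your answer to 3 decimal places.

Midpoints: 30, 34, 38, 42, 46
n = 142, Σfm = 5216, mean = 36.7324
Σfm² = 195992
Σf(m − x̄)² = Σfm² − (Σfm)²/n = 195992 − 5216²/142 = 4395.8310
Population variance = 4395.8310 / 142 = 30.9566

30.957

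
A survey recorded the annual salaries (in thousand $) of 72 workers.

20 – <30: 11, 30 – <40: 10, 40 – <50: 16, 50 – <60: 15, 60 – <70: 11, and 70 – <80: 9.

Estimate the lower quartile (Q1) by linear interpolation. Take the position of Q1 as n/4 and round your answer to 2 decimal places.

Cumulative frequencies: 11, 21, 37, 52, 63, 72
n = 72; position = n/4 = 18.
This falls in the class 30 – <40: L = 30, F = 11, f = 10, h = 10.
Lower quartile ≈ 30 + ((18 − 11) / 10) × 10 = 37.0000

37.00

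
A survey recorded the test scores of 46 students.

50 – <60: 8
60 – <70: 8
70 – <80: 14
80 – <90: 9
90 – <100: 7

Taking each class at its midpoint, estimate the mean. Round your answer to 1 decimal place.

74.8

Midpoints: 55, 65, 75, 85, 95
Σfm = 8×55 + 8×65 + 14×75 + 9×85 + 7×95 = 3440
n = Σf = 46
Mean = 3440 / 46 = 74.7826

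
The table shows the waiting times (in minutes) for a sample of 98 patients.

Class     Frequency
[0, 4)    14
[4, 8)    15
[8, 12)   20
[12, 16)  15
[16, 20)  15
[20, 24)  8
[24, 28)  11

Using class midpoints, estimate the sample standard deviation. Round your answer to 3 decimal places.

Midpoints: 2, 6, 10, 14, 18, 22, 26
n = 98, Σfm = 1260, mean = 12.8571
Σfm² = 21704
Σf(m − x̄)² = Σfm² − (Σfm)²/n = 21704 − 1260²/98 = 5504.0000
Sample variance = 5504.0000 / 97 = 56.7423
Standard deviation = √56.7423 = 7.5327

7.533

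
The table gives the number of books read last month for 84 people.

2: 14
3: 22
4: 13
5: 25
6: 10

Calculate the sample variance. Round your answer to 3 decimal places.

1.719

Values: 2, 3, 4, 5, 6
n = 84, Σfx = 331, mean = 3.9405
Σfx² = 1447
Σf(x − x̄)² = Σfx² − (Σfx)²/n = 1447 − 331²/84 = 142.7024
Sample variance = 142.7024 / 83 = 1.7193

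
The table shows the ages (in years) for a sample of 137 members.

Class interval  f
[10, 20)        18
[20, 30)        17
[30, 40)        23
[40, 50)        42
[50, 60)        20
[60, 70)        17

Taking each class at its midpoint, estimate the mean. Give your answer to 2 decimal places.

Midpoints: 15, 25, 35, 45, 55, 65
Σfm = 18×15 + 17×25 + 23×35 + 42×45 + 20×55 + 17×65 = 5595
n = Σf = 137
Mean = 5595 / 137 = 40.8394

40.84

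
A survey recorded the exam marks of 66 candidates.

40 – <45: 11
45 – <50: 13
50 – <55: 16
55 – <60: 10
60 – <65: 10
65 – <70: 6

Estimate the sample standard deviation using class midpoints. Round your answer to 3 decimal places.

7.806

Midpoints: 42.5, 47.5, 52.5, 57.5, 62.5, 67.5
n = 66, Σfm = 3530, mean = 53.4848
Σfm² = 192762.5
Σf(m − x̄)² = Σfm² − (Σfm)²/n = 192762.5 − 3530²/66 = 3960.9848
Sample variance = 3960.9848 / 65 = 60.9382
Standard deviation = √60.9382 = 7.8063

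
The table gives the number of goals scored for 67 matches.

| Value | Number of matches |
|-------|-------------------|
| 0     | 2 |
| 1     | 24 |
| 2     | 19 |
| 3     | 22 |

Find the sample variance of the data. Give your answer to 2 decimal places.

Values: 0, 1, 2, 3
n = 67, Σfx = 128, mean = 1.9104
Σfx² = 298
Σf(x − x̄)² = Σfx² − (Σfx)²/n = 298 − 128²/67 = 53.4627
Sample variance = 53.4627 / 66 = 0.8100

0.81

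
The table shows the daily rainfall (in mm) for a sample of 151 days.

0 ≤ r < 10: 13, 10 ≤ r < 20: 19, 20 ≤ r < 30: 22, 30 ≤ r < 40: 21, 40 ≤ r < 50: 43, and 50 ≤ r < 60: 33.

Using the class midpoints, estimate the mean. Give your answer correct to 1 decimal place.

Midpoints: 5, 15, 25, 35, 45, 55
Σfm = 13×5 + 19×15 + 22×25 + 21×35 + 43×45 + 33×55 = 5385
n = Σf = 151
Mean = 5385 / 151 = 35.6623

35.7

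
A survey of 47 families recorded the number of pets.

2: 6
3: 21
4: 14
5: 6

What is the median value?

Cumulative frequencies: 6, 27, 41, 47
n = 47, so the median is the value in position (n+1)/2 = 24.
Position 24 falls at value 3.

3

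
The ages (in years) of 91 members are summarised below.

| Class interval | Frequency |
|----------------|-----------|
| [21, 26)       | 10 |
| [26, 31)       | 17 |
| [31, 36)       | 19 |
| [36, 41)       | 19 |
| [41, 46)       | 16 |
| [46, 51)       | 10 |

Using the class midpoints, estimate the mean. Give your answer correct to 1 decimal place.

Midpoints: 23.5, 28.5, 33.5, 38.5, 43.5, 48.5
Σfm = 10×23.5 + 17×28.5 + 19×33.5 + 19×38.5 + 16×43.5 + 10×48.5 = 3268.5
n = Σf = 91
Mean = 3268.5 / 91 = 35.9176

35.9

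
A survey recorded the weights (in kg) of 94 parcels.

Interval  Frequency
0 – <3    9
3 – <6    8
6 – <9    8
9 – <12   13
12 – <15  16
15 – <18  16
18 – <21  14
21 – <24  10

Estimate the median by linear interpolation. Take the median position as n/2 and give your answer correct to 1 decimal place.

Cumulative frequencies: 9, 17, 25, 38, 54, 70, 84, 94
n = 94; position = n/2 = 47.
This falls in the class 12 – <15: L = 12, F = 38, f = 16, h = 3.
Median ≈ 12 + ((47 − 38) / 16) × 3 = 13.6875

13.7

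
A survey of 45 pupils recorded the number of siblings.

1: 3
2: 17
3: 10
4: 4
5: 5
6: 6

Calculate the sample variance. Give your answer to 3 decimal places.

2.391

Values: 1, 2, 3, 4, 5, 6
n = 45, Σfx = 144, mean = 3.2000
Σfx² = 566
Σf(x − x̄)² = Σfx² − (Σfx)²/n = 566 − 144²/45 = 105.2000
Sample variance = 105.2000 / 44 = 2.3909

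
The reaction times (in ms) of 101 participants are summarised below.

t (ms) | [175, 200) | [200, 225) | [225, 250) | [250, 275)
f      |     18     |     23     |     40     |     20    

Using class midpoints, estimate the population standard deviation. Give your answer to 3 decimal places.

24.869

Midpoints: 187.5, 212.5, 237.5, 262.5
n = 101, Σfm = 23012.5, mean = 227.8465
Σfm² = 5305781.25
Σf(m − x̄)² = Σfm² − (Σfm)²/n = 5305781.25 − 23012.5²/101 = 62462.8713
Population variance = 62462.8713 / 101 = 618.4443
Standard deviation = √618.4443 = 24.8685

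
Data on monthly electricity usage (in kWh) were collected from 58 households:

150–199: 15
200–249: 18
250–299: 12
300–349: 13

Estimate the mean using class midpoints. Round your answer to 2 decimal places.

244.33

Midpoints: 174.5, 224.5, 274.5, 324.5
Σfm = 15×174.5 + 18×224.5 + 12×274.5 + 13×324.5 = 14171
n = Σf = 58
Mean = 14171 / 58 = 244.3276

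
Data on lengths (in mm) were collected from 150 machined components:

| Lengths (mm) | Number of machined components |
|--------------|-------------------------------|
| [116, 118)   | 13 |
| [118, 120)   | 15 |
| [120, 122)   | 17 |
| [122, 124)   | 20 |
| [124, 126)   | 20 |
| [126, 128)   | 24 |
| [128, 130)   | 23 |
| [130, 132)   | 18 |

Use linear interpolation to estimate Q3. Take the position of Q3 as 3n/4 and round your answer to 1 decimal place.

Cumulative frequencies: 13, 28, 45, 65, 85, 109, 132, 150
n = 150; position = 3n/4 = 112.5.
This falls in the class [128, 130): L = 128, F = 109, f = 23, h = 2.
Upper quartile ≈ 128 + ((112.5 − 109) / 23) × 2 = 128.3043

128.3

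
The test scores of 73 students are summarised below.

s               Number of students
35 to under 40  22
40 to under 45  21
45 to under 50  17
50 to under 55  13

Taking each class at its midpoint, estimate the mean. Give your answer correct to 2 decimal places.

Midpoints: 37.5, 42.5, 47.5, 52.5
Σfm = 22×37.5 + 21×42.5 + 17×47.5 + 13×52.5 = 3207.5
n = Σf = 73
Mean = 3207.5 / 73 = 43.9384

43.94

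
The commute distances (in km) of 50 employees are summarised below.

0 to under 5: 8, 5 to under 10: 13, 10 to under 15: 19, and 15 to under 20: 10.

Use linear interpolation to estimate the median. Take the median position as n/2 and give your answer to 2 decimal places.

Cumulative frequencies: 8, 21, 40, 50
n = 50; position = n/2 = 25.
This falls in the class 10 to under 15: L = 10, F = 21, f = 19, h = 5.
Median ≈ 10 + ((25 − 21) / 19) × 5 = 11.0526

11.05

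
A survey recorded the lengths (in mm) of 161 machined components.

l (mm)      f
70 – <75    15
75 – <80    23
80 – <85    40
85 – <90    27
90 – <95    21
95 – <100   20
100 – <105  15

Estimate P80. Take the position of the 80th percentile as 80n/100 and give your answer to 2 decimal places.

95.70

Cumulative frequencies: 15, 38, 78, 105, 126, 146, 161
n = 161; position = 80n/100 = 128.8.
This falls in the class 95 – <100: L = 95, F = 126, f = 20, h = 5.
80th percentile ≈ 95 + ((128.8 − 126) / 20) × 5 = 95.7000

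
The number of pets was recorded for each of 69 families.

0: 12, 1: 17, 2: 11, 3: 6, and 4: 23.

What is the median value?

2

Cumulative frequencies: 12, 29, 40, 46, 69
n = 69, so the median is the value in position (n+1)/2 = 35.
Position 35 falls at value 2.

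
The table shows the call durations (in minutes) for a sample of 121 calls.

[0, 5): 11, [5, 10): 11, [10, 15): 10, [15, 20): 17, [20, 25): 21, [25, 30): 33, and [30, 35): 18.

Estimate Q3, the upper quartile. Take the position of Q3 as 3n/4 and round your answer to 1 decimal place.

28.1

Cumulative frequencies: 11, 22, 32, 49, 70, 103, 121
n = 121; position = 3n/4 = 90.75.
This falls in the class [25, 30): L = 25, F = 70, f = 33, h = 5.
Upper quartile ≈ 25 + ((90.75 − 70) / 33) × 5 = 28.1439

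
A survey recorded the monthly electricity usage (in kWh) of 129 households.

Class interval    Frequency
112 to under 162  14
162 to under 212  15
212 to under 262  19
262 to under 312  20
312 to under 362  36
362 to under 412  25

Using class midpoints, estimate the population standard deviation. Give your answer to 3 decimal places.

Midpoints: 137, 187, 237, 287, 337, 387
n = 129, Σfm = 36773, mean = 285.0620
Σfm² = 11334601
Σf(m − x̄)² = Σfm² − (Σfm)²/n = 11334601 − 36773²/129 = 852015.5039
Population variance = 852015.5039 / 129 = 6604.7713
Standard deviation = √6604.7713 = 81.2697

81.270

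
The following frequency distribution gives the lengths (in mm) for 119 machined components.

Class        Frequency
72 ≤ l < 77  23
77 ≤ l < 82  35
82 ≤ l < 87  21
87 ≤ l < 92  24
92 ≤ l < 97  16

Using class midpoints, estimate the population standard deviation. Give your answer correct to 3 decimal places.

6.638

Midpoints: 74.5, 79.5, 84.5, 89.5, 94.5
n = 119, Σfm = 9930.5, mean = 83.4496
Σfm² = 833939.75
Σf(m − x̄)² = Σfm² − (Σfm)²/n = 833939.75 − 9930.5²/119 = 5243.6975
Population variance = 5243.6975 / 119 = 44.0647
Standard deviation = √44.0647 = 6.6381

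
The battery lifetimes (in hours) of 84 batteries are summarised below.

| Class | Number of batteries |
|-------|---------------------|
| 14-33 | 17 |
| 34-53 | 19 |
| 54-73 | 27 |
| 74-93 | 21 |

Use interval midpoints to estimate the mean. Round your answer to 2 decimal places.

Midpoints: 23.5, 43.5, 63.5, 83.5
Σfm = 17×23.5 + 19×43.5 + 27×63.5 + 21×83.5 = 4694
n = Σf = 84
Mean = 4694 / 84 = 55.8810

55.88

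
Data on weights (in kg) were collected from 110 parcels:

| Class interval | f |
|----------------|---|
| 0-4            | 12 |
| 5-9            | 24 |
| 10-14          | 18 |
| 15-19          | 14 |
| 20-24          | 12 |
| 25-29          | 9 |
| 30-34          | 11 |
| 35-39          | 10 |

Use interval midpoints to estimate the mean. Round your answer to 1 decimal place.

17.0

Midpoints: 2, 7, 12, 17, 22, 27, 32, 37
Σfm = 12×2 + 24×7 + 18×12 + 14×17 + 12×22 + 9×27 + 11×32 + 10×37 = 1875
n = Σf = 110
Mean = 1875 / 110 = 17.0455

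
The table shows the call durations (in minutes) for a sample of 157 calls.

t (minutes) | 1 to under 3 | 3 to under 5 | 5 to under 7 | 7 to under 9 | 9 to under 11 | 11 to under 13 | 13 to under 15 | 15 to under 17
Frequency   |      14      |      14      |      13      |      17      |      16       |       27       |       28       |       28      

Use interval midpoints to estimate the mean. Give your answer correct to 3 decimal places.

10.331

Midpoints: 2, 4, 6, 8, 10, 12, 14, 16
Σfm = 14×2 + 14×4 + 13×6 + 17×8 + 16×10 + 27×12 + 28×14 + 28×16 = 1622
n = Σf = 157
Mean = 1622 / 157 = 10.3312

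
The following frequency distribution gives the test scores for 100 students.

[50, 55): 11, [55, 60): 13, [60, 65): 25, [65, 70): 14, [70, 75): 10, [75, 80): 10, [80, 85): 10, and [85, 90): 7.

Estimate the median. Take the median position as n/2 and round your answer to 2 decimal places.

Cumulative frequencies: 11, 24, 49, 63, 73, 83, 93, 100
n = 100; position = n/2 = 50.
This falls in the class [65, 70): L = 65, F = 49, f = 14, h = 5.
Median ≈ 65 + ((50 − 49) / 14) × 5 = 65.3571

65.36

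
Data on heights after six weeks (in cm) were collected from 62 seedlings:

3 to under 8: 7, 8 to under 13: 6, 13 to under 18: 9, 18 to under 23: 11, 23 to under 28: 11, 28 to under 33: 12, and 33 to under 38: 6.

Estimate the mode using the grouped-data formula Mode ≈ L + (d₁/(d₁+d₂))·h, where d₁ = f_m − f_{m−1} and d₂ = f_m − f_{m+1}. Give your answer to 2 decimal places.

28.71

Modal class: 28 to under 33 (highest frequency 12).
d₁ = 12 − 11 = 1, d₂ = 12 − 6 = 6
Mode ≈ 28 + (1/(1+6)) × 5 = 28 + 0.7143 = 28.7143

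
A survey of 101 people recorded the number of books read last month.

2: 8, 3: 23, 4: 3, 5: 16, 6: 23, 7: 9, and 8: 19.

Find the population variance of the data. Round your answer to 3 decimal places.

3.869

Values: 2, 3, 4, 5, 6, 7, 8
n = 101, Σfx = 530, mean = 5.2475
Σfx² = 3172
Σf(x − x̄)² = Σfx² − (Σfx)²/n = 3172 − 530²/101 = 390.8119
Population variance = 390.8119 / 101 = 3.8694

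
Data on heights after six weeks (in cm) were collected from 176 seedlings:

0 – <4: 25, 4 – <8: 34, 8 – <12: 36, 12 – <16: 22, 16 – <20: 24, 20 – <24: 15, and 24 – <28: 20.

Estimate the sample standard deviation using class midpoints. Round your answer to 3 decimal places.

7.631

Midpoints: 2, 6, 10, 14, 18, 22, 26
n = 176, Σfm = 2204, mean = 12.5227
Σfm² = 37792
Σf(m − x̄)² = Σfm² − (Σfm)²/n = 37792 − 2204²/176 = 10191.9091
Sample variance = 10191.9091 / 175 = 58.2395
Standard deviation = √58.2395 = 7.6315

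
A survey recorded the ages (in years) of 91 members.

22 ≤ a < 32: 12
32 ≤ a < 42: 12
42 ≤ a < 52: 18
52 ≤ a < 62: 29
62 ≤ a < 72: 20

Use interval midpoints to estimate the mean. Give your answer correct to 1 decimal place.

50.6

Midpoints: 27, 37, 47, 57, 67
Σfm = 12×27 + 12×37 + 18×47 + 29×57 + 20×67 = 4607
n = Σf = 91
Mean = 4607 / 91 = 50.6264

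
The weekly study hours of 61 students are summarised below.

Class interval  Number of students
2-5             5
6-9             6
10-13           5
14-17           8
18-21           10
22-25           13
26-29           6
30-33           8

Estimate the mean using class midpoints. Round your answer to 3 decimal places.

19.041

Midpoints: 3.5, 7.5, 11.5, 15.5, 19.5, 23.5, 27.5, 31.5
Σfm = 5×3.5 + 6×7.5 + 5×11.5 + 8×15.5 + 10×19.5 + 13×23.5 + 6×27.5 + 8×31.5 = 1161.5
n = Σf = 61
Mean = 1161.5 / 61 = 19.0410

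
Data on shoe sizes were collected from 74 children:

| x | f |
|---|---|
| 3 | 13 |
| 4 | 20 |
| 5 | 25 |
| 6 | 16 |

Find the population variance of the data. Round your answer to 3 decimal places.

Values: 3, 4, 5, 6
n = 74, Σfx = 340, mean = 4.5946
Σfx² = 1638
Σf(x − x̄)² = Σfx² − (Σfx)²/n = 1638 − 340²/74 = 75.8378
Population variance = 75.8378 / 74 = 1.0248

1.025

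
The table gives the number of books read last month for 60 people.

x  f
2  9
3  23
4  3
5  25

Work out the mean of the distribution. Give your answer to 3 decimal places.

Values: 2, 3, 4, 5
Σfx = 9×2 + 23×3 + 3×4 + 25×5 = 224
n = Σf = 60
Mean = 224 / 60 = 3.7333

3.733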